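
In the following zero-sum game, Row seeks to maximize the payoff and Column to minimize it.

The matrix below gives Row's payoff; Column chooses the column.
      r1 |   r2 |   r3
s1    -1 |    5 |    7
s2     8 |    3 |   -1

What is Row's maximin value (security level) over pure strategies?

The worst-case payoff for each row is s1: -1, s2: -1.
The best of these is -1.

-1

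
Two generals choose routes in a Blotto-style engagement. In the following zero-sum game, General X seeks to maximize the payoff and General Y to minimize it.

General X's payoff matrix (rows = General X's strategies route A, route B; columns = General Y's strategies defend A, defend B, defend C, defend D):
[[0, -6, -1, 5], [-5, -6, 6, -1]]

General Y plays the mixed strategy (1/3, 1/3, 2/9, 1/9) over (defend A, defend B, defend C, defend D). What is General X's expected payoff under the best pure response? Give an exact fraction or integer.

route A: (0)·(1/3) + (-6)·(1/3) + (-1)·(2/9) + (5)·(1/9) = -5/3.
route B: (-5)·(1/3) + (-6)·(1/3) + (6)·(2/9) + (-1)·(1/9) = -22/9.
The best pure response is route A with expected payoff -5/3.

-5/3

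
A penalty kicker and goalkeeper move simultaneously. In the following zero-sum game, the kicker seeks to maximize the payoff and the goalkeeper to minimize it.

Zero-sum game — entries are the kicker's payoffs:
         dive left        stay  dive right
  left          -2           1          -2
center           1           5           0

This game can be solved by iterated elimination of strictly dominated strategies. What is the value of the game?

Row left is strictly dominated by row center (1>-2, 5>1, 0>-2); eliminate left.
Column stay is strictly dominated by dive left for the goalkeeper (1<5); eliminate stay.
Column dive left is strictly dominated by dive right for the goalkeeper (0<1); eliminate dive left.
Only (center, dive right) remains, with payoff 0.

0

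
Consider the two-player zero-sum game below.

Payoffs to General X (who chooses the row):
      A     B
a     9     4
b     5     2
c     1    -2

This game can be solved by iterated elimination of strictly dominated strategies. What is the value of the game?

Row c is strictly dominated by row a (9>1, 4>-2); eliminate c.
Row b is strictly dominated by row a (9>5, 4>2); eliminate b.
Column A is strictly dominated by B for General Y (4<9); eliminate A.
Only (a, B) remains, with payoff 4.

4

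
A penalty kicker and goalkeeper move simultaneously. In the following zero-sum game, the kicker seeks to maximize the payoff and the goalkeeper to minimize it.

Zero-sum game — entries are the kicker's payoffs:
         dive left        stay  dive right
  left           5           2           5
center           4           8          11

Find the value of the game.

Column dive right is strictly dominated by stay for the goalkeeper (it gives the kicker more in every row).
The remaining 2×2 game on (left, center) × (dive left, stay) has no saddle point. Let the kicker play left with probability p; indifference gives 5p + 4(1−p) = 2p + 8(1−p), so p = 4/7.
Similarly the goalkeeper's optimal q on dive left is 6/7, and the value is 5·(6/7) + (2)·(1/7) = 32/7.

32/7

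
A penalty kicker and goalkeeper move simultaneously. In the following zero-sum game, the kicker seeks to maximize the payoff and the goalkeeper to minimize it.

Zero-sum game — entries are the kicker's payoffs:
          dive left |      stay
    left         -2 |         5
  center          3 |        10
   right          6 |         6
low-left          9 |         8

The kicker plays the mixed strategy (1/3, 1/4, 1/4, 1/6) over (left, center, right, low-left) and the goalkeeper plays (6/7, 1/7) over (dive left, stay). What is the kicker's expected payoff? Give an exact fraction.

Against (6/7, 1/7), each row's expected payoff is left: -1; center: 4; right: 6; low-left: 62/7.
Taking the (1/3, 1/4, 1/4, 1/6)-weighted average: (1/3)·(-1) + (1/4)·(4) + (1/4)·(6) + (1/6)·(62/7) = 51/14.

51/14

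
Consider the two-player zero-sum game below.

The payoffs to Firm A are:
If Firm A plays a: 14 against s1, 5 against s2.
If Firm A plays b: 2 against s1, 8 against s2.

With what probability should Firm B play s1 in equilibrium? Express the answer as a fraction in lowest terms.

1/5

Row minima are 5 and 2, so Firm A's maximin is 5; column maxima are 14 and 8, so Firm B's minimax is 8. These differ, so the equilibrium is in mixed strategies.
Let Firm B play s1 with probability q. Firm A is indifferent when 14q + 5(1−q) = 2q + 8(1−q), giving q = 1/5.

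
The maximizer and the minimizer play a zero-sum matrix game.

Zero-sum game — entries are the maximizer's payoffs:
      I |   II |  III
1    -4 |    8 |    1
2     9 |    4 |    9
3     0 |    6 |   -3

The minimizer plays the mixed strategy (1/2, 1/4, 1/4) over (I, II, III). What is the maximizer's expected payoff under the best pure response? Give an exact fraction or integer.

31/4

1: (-4)·(1/2) + (8)·(1/4) + (1)·(1/4) = 1/4.
2: (9)·(1/2) + (4)·(1/4) + (9)·(1/4) = 31/4.
3: (0)·(1/2) + (6)·(1/4) + (-3)·(1/4) = 3/4.
The best pure response is 2 with expected payoff 31/4.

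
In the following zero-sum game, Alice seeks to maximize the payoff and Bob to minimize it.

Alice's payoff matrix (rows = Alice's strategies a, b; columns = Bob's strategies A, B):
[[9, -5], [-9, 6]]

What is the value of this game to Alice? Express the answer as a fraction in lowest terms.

Row minima are -5 and -9, so Alice's maximin is -5; column maxima are 9 and 6, so Bob's minimax is 6. These differ, so the equilibrium is in mixed strategies.
Let Alice play a with probability p. Bob is indifferent when 9p − 9(1−p) = −5p + 6(1−p), giving p = 15/29.
Let Bob play A with probability q. Alice is indifferent when 9q − 5(1−q) = −9q + 6(1−q), giving q = 11/29.
The value is 9·(11/29) + (-5)·(18/29) = 9/29.

9/29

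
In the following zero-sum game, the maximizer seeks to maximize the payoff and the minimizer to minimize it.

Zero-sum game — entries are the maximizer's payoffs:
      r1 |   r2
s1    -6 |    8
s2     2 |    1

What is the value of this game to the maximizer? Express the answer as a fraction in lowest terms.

22/15

Row minima are -6 and 1, so the maximizer's maximin is 1; column maxima are 2 and 8, so the minimizer's minimax is 2. These differ, so the equilibrium is in mixed strategies.
Let the maximizer play s1 with probability p. The minimizer is indifferent when −6p + 2(1−p) = 8p + (1−p), giving p = 1/15.
Let the minimizer play r1 with probability q. The maximizer is indifferent when −6q + 8(1−q) = 2q + (1−q), giving q = 7/15.
The value is -6·(7/15) + (8)·(8/15) = 22/15.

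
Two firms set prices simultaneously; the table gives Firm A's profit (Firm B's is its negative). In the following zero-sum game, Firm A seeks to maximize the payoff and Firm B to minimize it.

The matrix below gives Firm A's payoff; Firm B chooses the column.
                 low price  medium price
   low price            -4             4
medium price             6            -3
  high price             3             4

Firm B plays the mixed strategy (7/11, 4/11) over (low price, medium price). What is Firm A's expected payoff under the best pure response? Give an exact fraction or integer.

37/11

low price: (-4)·(7/11) + (4)·(4/11) = -12/11.
medium price: (6)·(7/11) + (-3)·(4/11) = 30/11.
high price: (3)·(7/11) + (4)·(4/11) = 37/11.
The best pure response is high price with expected payoff 37/11.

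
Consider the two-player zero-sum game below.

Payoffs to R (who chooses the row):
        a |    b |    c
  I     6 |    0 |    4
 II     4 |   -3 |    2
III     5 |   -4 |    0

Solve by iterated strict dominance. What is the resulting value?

0

Row II is strictly dominated by row I (6>4, 0>-3, 4>2); eliminate II.
Column c is strictly dominated by b for C (0<4, -4<0); eliminate c.
Column a is strictly dominated by b for C (0<6, -4<5); eliminate a.
Row III is strictly dominated by row I (0>-4); eliminate III.
Only (I, b) remains, with payoff 0.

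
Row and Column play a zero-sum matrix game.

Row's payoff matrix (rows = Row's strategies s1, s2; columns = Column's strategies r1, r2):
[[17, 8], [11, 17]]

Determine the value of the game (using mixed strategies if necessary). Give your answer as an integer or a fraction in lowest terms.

67/5

Row minima are 8 and 11, so Row's maximin is 11; column maxima are 17 and 17, so Column's minimax is 17. These differ, so the equilibrium is in mixed strategies.
Let Row play s1 with probability p. Column is indifferent when 17p + 11(1−p) = 8p + 17(1−p), giving p = 2/5.
Let Column play r1 with probability q. Row is indifferent when 17q + 8(1−q) = 11q + 17(1−q), giving q = 3/5.
The value is 17·(3/5) + (8)·(2/5) = 67/5.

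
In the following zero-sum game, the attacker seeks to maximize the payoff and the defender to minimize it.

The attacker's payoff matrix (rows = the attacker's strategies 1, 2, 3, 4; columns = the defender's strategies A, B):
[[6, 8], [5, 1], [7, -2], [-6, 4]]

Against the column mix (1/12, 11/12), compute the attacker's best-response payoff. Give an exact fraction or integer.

1: (6)·(1/12) + (8)·(11/12) = 47/6.
2: (5)·(1/12) + (1)·(11/12) = 4/3.
3: (7)·(1/12) + (-2)·(11/12) = -5/4.
4: (-6)·(1/12) + (4)·(11/12) = 19/6.
The best pure response is 1 with expected payoff 47/6.

47/6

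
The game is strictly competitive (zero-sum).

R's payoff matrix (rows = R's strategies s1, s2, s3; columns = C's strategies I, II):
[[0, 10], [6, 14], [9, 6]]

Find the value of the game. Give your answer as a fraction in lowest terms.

90/11

Row s1 is strictly dominated by row s2, so R never plays it.
The remaining 2×2 game on (s2, s3) × (I, II) has no saddle point. Let R play s2 with probability p; indifference gives 6p + 9(1−p) = 14p + 6(1−p), so p = 3/11.
Similarly C's optimal q on I is 8/11, and the value is 6·(8/11) + (14)·(3/11) = 90/11.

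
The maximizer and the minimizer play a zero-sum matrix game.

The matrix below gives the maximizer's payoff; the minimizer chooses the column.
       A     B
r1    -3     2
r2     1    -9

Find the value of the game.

Row minima are -3 and -9, so the maximizer's maximin is -3; column maxima are 1 and 2, so the minimizer's minimax is 1. These differ, so the equilibrium is in mixed strategies.
Let the maximizer play r1 with probability p. The minimizer is indifferent when −3p + (1−p) = 2p − 9(1−p), giving p = 2/3.
Let the minimizer play A with probability q. The maximizer is indifferent when −3q + 2(1−q) = q − 9(1−q), giving q = 11/15.
The value is -3·(11/15) + (2)·(4/15) = -5/3.

-5/3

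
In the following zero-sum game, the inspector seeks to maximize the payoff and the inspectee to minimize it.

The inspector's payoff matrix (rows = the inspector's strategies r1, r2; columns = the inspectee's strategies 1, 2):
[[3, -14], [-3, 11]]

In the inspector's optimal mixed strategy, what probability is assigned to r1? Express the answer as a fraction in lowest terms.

Row minima are -14 and -3, so the inspector's maximin is -3; column maxima are 3 and 11, so the inspectee's minimax is 3. These differ, so the equilibrium is in mixed strategies.
Let the inspector play r1 with probability p. The inspectee is indifferent when 3p − 3(1−p) = −14p + 11(1−p), giving p = 14/31.

14/31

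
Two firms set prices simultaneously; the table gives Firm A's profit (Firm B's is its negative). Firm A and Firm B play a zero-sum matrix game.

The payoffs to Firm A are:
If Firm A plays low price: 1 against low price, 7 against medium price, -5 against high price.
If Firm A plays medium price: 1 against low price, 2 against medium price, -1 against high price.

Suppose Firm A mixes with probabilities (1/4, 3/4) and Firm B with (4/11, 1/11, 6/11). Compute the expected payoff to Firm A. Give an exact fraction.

-19/44

Against (4/11, 1/11, 6/11), each row's expected payoff is low price: -19/11; medium price: 0.
Taking the (1/4, 3/4)-weighted average: (1/4)·(-19/11) + (3/4)·(0) = -19/44.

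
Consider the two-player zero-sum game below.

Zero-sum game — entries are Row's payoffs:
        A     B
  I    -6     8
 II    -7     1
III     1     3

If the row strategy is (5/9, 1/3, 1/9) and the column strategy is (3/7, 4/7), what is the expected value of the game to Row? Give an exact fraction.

Against (3/7, 4/7), each row's expected payoff is I: 2; II: -17/7; III: 15/7.
Taking the (5/9, 1/3, 1/9)-weighted average: (5/9)·(2) + (1/3)·(-17/7) + (1/9)·(15/7) = 34/63.

34/63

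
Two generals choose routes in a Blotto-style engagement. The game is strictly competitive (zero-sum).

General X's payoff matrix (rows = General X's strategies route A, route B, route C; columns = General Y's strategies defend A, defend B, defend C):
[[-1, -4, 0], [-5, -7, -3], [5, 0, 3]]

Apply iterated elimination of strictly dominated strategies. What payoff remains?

Row route A is strictly dominated by row route C (5>-1, 0>-4, 3>0); eliminate route A.
Column defend A is strictly dominated by defend B for General Y (-7<-5, 0<5); eliminate defend A.
Column defend C is strictly dominated by defend B for General Y (-7<-3, 0<3); eliminate defend C.
Row route B is strictly dominated by row route C (0>-7); eliminate route B.
Only (route C, defend B) remains, with payoff 0.

0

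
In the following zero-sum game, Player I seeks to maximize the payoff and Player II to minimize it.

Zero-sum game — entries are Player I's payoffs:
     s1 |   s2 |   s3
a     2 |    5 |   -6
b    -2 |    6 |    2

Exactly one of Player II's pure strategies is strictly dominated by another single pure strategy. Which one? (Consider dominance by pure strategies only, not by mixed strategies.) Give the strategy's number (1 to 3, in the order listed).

2

Player II prefers columns that give Player I less. Compare s2 with s1: 2 < 5, -2 < 6.
So s1 strictly dominates s2 for Player II; s2 is strictly dominated.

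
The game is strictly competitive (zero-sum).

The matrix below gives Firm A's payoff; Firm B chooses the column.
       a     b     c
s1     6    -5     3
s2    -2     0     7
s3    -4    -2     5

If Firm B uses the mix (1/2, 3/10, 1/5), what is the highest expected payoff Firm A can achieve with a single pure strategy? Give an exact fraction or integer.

21/10

s1: (6)·(1/2) + (-5)·(3/10) + (3)·(1/5) = 21/10.
s2: (-2)·(1/2) + (0)·(3/10) + (7)·(1/5) = 2/5.
s3: (-4)·(1/2) + (-2)·(3/10) + (5)·(1/5) = -8/5.
The best pure response is s1 with expected payoff 21/10.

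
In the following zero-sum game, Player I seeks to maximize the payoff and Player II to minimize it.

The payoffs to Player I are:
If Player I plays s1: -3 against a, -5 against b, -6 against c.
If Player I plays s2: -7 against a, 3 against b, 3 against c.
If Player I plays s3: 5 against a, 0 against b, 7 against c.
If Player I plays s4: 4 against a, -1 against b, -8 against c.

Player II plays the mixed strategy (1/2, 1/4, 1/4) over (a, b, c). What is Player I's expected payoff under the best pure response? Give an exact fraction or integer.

s1: (-3)·(1/2) + (-5)·(1/4) + (-6)·(1/4) = -17/4.
s2: (-7)·(1/2) + (3)·(1/4) + (3)·(1/4) = -2.
s3: (5)·(1/2) + (0)·(1/4) + (7)·(1/4) = 17/4.
s4: (4)·(1/2) + (-1)·(1/4) + (-8)·(1/4) = -1/4.
The best pure response is s3 with expected payoff 17/4.

17/4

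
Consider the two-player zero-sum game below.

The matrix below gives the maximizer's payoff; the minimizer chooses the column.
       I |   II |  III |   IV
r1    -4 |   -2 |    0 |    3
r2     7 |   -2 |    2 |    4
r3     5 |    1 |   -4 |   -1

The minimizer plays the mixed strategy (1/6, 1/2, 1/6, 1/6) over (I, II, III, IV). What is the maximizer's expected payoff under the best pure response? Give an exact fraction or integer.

r1: (-4)·(1/6) + (-2)·(1/2) + (0)·(1/6) + (3)·(1/6) = -7/6.
r2: (7)·(1/6) + (-2)·(1/2) + (2)·(1/6) + (4)·(1/6) = 7/6.
r3: (5)·(1/6) + (1)·(1/2) + (-4)·(1/6) + (-1)·(1/6) = 1/2.
The best pure response is r2 with expected payoff 7/6.

7/6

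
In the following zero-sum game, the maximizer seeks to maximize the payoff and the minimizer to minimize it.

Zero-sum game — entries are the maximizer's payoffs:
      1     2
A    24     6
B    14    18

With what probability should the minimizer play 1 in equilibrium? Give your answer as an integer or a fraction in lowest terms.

6/11

Row minima are 6 and 14, so the maximizer's maximin is 14; column maxima are 24 and 18, so the minimizer's minimax is 18. These differ, so the equilibrium is in mixed strategies.
Let the minimizer play 1 with probability q. The maximizer is indifferent when 24q + 6(1−q) = 14q + 18(1−q), giving q = 6/11.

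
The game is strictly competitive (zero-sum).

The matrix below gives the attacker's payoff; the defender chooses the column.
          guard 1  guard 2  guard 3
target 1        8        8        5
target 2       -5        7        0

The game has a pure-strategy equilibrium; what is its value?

Row minima: 5, -5 → the attacker's maximin is 5.
Column maxima: 8, 8, 5 → the defender's minimax is 5.
They coincide at (target 1, guard 3), so the value is 5.

5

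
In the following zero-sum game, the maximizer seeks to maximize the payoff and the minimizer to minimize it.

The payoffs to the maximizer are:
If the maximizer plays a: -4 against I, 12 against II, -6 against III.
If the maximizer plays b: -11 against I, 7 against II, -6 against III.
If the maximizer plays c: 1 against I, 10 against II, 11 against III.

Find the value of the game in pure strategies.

Row minima: -6, -11, 1 → the maximizer's maximin is 1.
Column maxima: 1, 12, 11 → the minimizer's minimax is 1.
They coincide at (c, I), so the value is 1.

1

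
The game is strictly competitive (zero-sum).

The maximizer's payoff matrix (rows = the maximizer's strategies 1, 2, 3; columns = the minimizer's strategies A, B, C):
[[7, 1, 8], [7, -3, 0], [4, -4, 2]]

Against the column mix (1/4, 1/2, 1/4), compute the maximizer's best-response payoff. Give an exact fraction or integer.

1: (7)·(1/4) + (1)·(1/2) + (8)·(1/4) = 17/4.
2: (7)·(1/4) + (-3)·(1/2) + (0)·(1/4) = 1/4.
3: (4)·(1/4) + (-4)·(1/2) + (2)·(1/4) = -1/2.
The best pure response is 1 with expected payoff 17/4.

17/4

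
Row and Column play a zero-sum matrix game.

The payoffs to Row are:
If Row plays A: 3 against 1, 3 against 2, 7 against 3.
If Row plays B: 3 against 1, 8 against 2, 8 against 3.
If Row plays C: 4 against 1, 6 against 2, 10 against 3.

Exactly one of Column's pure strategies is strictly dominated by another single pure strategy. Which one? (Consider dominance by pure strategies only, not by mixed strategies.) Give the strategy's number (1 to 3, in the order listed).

Column prefers columns that give Row less. Compare 3 with 1: 3 < 7, 3 < 8, 4 < 10.
So 1 strictly dominates 3 for Column; 3 is strictly dominated.

3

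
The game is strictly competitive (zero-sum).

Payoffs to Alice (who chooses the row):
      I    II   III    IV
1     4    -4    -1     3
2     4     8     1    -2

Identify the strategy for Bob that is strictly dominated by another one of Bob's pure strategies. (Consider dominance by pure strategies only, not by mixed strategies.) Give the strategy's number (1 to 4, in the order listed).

1

Bob prefers columns that give Alice less. Compare I with III: -1 < 4, 1 < 4.
So III strictly dominates I for Bob; I is strictly dominated.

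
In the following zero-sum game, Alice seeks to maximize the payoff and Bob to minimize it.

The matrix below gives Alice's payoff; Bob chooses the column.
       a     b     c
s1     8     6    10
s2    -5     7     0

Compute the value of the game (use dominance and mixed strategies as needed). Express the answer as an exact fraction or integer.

43/7

Column c is strictly dominated by a for Bob (it gives Alice more in every row).
The remaining 2×2 game on (s1, s2) × (a, b) has no saddle point. Let Alice play s1 with probability p; indifference gives 8p − 5(1−p) = 6p + 7(1−p), so p = 6/7.
Similarly Bob's optimal q on a is 1/14, and the value is 8·(1/14) + (6)·(13/14) = 43/7.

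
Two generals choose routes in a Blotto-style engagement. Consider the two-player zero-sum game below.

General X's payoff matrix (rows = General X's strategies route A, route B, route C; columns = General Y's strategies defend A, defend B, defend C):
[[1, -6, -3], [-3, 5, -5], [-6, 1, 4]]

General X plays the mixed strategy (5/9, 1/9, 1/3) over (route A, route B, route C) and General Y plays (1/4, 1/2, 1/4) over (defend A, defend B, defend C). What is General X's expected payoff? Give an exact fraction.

Against (1/4, 1/2, 1/4), each row's expected payoff is route A: -7/2; route B: 1/2; route C: 0.
Taking the (5/9, 1/9, 1/3)-weighted average: (5/9)·(-7/2) + (1/9)·(1/2) + (1/3)·(0) = -17/9.

-17/9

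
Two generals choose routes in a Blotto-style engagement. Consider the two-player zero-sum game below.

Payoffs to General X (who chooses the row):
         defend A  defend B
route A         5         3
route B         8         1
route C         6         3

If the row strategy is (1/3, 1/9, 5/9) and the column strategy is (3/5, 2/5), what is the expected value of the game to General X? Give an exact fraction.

Against (3/5, 2/5), each row's expected payoff is route A: 21/5; route B: 26/5; route C: 24/5.
Taking the (1/3, 1/9, 5/9)-weighted average: (1/3)·(21/5) + (1/9)·(26/5) + (5/9)·(24/5) = 209/45.

209/45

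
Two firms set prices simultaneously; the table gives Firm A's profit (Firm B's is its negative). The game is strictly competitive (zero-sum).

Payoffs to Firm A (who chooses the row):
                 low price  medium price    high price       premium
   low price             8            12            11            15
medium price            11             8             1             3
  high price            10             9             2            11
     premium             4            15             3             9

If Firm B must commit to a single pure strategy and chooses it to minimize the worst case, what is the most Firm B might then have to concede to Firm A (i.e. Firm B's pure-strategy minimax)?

11

The worst case (largest entry) in each column is low price: 11, medium price: 15, high price: 11, premium: 15.
The best (smallest) of these is 11.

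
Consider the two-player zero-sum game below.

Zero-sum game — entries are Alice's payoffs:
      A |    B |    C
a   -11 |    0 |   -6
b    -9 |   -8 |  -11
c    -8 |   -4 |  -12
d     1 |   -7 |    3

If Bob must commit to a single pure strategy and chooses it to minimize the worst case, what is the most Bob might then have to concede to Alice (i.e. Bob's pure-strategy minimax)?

The worst case (largest entry) in each column is A: 1, B: 0, C: 3.
The best (smallest) of these is 0.

0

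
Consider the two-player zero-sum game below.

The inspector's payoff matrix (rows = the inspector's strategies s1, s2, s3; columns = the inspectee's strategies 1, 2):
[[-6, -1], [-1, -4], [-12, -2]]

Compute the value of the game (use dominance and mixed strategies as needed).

Row s3 is strictly dominated by row s1, so the inspector never plays it.
The remaining 2×2 game on (s1, s2) × (1, 2) has no saddle point. Let the inspector play s1 with probability p; indifference gives −6p − (1−p) = −p − 4(1−p), so p = 3/8.
Similarly the inspectee's optimal q on 1 is 3/8, and the value is -6·(3/8) + (-1)·(5/8) = -23/8.

-23/8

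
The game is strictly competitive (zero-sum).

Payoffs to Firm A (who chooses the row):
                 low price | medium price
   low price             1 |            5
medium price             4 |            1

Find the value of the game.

19/7

Row minima are 1 and 1, so Firm A's maximin is 1; column maxima are 4 and 5, so Firm B's minimax is 4. These differ, so the equilibrium is in mixed strategies.
Let Firm A play low price with probability p. Firm B is indifferent when p + 4(1−p) = 5p + (1−p), giving p = 3/7.
Let Firm B play low price with probability q. Firm A is indifferent when q + 5(1−q) = 4q + (1−q), giving q = 4/7.
The value is 1·(4/7) + (5)·(3/7) = 19/7.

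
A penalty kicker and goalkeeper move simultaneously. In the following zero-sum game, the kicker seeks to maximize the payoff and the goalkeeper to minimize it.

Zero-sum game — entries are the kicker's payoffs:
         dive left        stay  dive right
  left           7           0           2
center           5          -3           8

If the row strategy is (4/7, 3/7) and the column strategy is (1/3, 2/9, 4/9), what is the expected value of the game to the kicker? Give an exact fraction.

239/63

Against (1/3, 2/9, 4/9), each row's expected payoff is left: 29/9; center: 41/9.
Taking the (4/7, 3/7)-weighted average: (4/7)·(29/9) + (3/7)·(41/9) = 239/63.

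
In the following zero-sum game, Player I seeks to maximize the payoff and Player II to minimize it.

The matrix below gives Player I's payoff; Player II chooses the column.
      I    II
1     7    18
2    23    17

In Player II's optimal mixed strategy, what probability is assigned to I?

Row minima are 7 and 17, so Player I's maximin is 17; column maxima are 23 and 18, so Player II's minimax is 18. These differ, so the equilibrium is in mixed strategies.
Let Player II play I with probability q. Player I is indifferent when 7q + 18(1−q) = 23q + 17(1−q), giving q = 1/17.

1/17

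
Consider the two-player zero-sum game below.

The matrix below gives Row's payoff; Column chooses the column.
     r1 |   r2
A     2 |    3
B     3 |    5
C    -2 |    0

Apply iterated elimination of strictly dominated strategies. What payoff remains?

Row C is strictly dominated by row A (2>-2, 3>0); eliminate C.
Row A is strictly dominated by row B (3>2, 5>3); eliminate A.
Column r2 is strictly dominated by r1 for Column (3<5); eliminate r2.
Only (B, r1) remains, with payoff 3.

3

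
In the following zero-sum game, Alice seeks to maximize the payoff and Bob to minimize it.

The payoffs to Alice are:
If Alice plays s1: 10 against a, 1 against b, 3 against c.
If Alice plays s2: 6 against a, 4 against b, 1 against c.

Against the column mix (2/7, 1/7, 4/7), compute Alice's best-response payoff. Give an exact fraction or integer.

s1: (10)·(2/7) + (1)·(1/7) + (3)·(4/7) = 33/7.
s2: (6)·(2/7) + (4)·(1/7) + (1)·(4/7) = 20/7.
The best pure response is s1 with expected payoff 33/7.

33/7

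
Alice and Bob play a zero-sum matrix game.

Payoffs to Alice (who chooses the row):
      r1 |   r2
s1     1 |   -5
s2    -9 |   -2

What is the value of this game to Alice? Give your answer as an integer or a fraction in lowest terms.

-47/13

Row minima are -5 and -9, so Alice's maximin is -5; column maxima are 1 and -2, so Bob's minimax is -2. These differ, so the equilibrium is in mixed strategies.
Let Alice play s1 with probability p. Bob is indifferent when p − 9(1−p) = −5p − 2(1−p), giving p = 7/13.
Let Bob play r1 with probability q. Alice is indifferent when q − 5(1−q) = −9q − 2(1−q), giving q = 3/13.
The value is 1·(3/13) + (-5)·(10/13) = -47/13.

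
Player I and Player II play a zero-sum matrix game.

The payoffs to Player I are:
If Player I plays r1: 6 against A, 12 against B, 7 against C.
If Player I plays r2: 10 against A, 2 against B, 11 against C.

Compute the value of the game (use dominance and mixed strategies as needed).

Column C is strictly dominated by A for Player II (it gives Player I more in every row).
The remaining 2×2 game on (r1, r2) × (A, B) has no saddle point. Let Player I play r1 with probability p; indifference gives 6p + 10(1−p) = 12p + 2(1−p), so p = 4/7.
Similarly Player II's optimal q on A is 5/7, and the value is 6·(5/7) + (12)·(2/7) = 54/7.

54/7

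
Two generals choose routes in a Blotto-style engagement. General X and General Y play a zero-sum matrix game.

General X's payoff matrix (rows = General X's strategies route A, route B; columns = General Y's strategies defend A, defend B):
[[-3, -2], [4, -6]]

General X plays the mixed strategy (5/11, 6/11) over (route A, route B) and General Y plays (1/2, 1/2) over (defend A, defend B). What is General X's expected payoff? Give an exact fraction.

-37/22

Against (1/2, 1/2), each row's expected payoff is route A: -5/2; route B: -1.
Taking the (5/11, 6/11)-weighted average: (5/11)·(-5/2) + (6/11)·(-1) = -37/22.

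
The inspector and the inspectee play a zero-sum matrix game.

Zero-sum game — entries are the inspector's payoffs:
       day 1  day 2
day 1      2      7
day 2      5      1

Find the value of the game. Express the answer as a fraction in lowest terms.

Row minima are 2 and 1, so the inspector's maximin is 2; column maxima are 5 and 7, so the inspectee's minimax is 5. These differ, so the equilibrium is in mixed strategies.
Let the inspector play day 1 with probability p. The inspectee is indifferent when 2p + 5(1−p) = 7p + (1−p), giving p = 4/9.
Let the inspectee play day 1 with probability q. The inspector is indifferent when 2q + 7(1−q) = 5q + (1−q), giving q = 2/3.
The value is 2·(2/3) + (7)·(1/3) = 11/3.

11/3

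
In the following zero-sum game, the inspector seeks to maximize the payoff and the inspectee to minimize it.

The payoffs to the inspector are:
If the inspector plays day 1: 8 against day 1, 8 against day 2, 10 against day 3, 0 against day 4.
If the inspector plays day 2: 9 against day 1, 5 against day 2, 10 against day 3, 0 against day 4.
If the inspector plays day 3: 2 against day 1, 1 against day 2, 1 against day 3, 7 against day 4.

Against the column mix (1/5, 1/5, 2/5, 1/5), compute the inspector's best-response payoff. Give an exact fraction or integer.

36/5

day 1: (8)·(1/5) + (8)·(1/5) + (10)·(2/5) + (0)·(1/5) = 36/5.
day 2: (9)·(1/5) + (5)·(1/5) + (10)·(2/5) + (0)·(1/5) = 34/5.
day 3: (2)·(1/5) + (1)·(1/5) + (1)·(2/5) + (7)·(1/5) = 12/5.
The best pure response is day 1 with expected payoff 36/5.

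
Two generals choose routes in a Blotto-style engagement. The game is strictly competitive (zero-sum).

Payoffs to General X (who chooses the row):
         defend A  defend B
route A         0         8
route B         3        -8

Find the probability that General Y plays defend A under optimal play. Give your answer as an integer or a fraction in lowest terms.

Row minima are 0 and -8, so General X's maximin is 0; column maxima are 3 and 8, so General Y's minimax is 3. These differ, so the equilibrium is in mixed strategies.
Let General Y play defend A with probability q. General X is indifferent when 8(1−q) = 3q − 8(1−q), giving q = 16/19.

16/19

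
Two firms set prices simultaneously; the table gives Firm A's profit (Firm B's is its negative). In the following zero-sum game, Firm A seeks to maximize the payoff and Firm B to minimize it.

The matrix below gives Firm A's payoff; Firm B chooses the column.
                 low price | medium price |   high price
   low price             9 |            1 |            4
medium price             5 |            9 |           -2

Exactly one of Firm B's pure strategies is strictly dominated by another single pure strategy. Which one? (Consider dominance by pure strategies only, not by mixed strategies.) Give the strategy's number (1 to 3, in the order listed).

1

Firm B prefers columns that give Firm A less. Compare low price with high price: 4 < 9, -2 < 5.
So high price strictly dominates low price for Firm B; low price is strictly dominated.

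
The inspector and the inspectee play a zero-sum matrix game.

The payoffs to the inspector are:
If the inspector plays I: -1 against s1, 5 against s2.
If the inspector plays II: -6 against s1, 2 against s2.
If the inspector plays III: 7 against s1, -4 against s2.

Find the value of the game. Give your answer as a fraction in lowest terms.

Row II is strictly dominated by row I, so the inspector never plays it.
The remaining 2×2 game on (I, III) × (s1, s2) has no saddle point. Let the inspector play I with probability p; indifference gives −p + 7(1−p) = 5p − 4(1−p), so p = 11/17.
Similarly the inspectee's optimal q on s1 is 9/17, and the value is -1·(9/17) + (5)·(8/17) = 31/17.

31/17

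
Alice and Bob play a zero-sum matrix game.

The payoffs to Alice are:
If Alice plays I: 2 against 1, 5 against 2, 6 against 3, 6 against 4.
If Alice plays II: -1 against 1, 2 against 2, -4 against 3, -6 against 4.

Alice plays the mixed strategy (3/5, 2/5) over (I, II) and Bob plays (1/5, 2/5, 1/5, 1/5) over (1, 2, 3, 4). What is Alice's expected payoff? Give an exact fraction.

58/25

Against (1/5, 2/5, 1/5, 1/5), each row's expected payoff is I: 24/5; II: -7/5.
Taking the (3/5, 2/5)-weighted average: (3/5)·(24/5) + (2/5)·(-7/5) = 58/25.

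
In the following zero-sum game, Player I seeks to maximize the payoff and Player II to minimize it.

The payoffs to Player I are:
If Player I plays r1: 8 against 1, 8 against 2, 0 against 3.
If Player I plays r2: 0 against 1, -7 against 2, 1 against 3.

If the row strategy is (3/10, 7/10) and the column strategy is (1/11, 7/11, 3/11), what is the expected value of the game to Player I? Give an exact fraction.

-13/11

Against (1/11, 7/11, 3/11), each row's expected payoff is r1: 64/11; r2: -46/11.
Taking the (3/10, 7/10)-weighted average: (3/10)·(64/11) + (7/10)·(-46/11) = -13/11.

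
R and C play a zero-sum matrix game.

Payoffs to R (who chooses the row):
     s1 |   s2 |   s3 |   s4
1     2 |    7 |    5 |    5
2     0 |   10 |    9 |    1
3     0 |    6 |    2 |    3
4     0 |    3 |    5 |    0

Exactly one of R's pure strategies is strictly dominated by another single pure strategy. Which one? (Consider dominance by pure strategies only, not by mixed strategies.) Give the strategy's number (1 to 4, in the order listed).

Compare 3 with 1: 2 > 0, 7 > 6, 5 > 2, 5 > 3.
So 1 strictly dominates 3 for R; 3 is strictly dominated.

3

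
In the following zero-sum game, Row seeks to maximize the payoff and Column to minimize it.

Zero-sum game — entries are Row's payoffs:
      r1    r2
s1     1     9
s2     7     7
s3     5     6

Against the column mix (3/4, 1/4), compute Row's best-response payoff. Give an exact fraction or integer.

s1: (1)·(3/4) + (9)·(1/4) = 3.
s2: (7)·(3/4) + (7)·(1/4) = 7.
s3: (5)·(3/4) + (6)·(1/4) = 21/4.
The best pure response is s2 with expected payoff 7.

7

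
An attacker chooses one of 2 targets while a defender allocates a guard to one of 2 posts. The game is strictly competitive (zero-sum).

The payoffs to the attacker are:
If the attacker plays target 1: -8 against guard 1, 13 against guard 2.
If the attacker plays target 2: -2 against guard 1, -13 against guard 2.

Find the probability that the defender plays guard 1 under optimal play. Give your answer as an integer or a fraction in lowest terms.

13/16

Row minima are -8 and -13, so the attacker's maximin is -8; column maxima are -2 and 13, so the defender's minimax is -2. These differ, so the equilibrium is in mixed strategies.
Let the defender play guard 1 with probability q. The attacker is indifferent when −8q + 13(1−q) = −2q − 13(1−q), giving q = 13/16.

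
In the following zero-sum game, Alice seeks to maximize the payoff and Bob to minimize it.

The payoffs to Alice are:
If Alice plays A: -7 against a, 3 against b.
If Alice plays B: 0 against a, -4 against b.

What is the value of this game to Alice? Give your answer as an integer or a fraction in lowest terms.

-2

Row minima are -7 and -4, so Alice's maximin is -4; column maxima are 0 and 3, so Bob's minimax is 0. These differ, so the equilibrium is in mixed strategies.
Let Alice play A with probability p. Bob is indifferent when −7p = 3p − 4(1−p), giving p = 2/7.
Let Bob play a with probability q. Alice is indifferent when −7q + 3(1−q) = −4(1−q), giving q = 1/2.
The value is -7·(1/2) + (3)·(1/2) = -2.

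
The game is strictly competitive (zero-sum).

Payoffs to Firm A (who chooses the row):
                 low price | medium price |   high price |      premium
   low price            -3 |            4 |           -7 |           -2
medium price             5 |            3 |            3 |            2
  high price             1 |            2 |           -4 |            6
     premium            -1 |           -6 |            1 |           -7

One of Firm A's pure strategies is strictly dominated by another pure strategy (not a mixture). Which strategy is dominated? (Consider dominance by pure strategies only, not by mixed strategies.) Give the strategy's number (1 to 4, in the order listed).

Compare premium with medium price: 5 > -1, 3 > -6, 3 > 1, 2 > -7.
So medium price strictly dominates premium for Firm A; premium is strictly dominated.

4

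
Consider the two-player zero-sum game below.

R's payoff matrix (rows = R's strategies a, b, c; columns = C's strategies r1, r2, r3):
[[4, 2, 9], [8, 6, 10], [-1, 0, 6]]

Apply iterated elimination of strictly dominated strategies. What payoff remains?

6

Column r3 is strictly dominated by r1 for C (4<9, 8<10, -1<6); eliminate r3.
Row a is strictly dominated by row b (8>4, 6>2); eliminate a.
Row c is strictly dominated by row b (8>-1, 6>0); eliminate c.
Column r1 is strictly dominated by r2 for C (6<8); eliminate r1.
Only (b, r2) remains, with payoff 6.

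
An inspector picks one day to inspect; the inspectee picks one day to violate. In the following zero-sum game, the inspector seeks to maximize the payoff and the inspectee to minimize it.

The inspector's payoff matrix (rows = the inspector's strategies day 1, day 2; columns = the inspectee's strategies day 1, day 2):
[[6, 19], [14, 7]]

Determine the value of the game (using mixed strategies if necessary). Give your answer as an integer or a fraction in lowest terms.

56/5

Row minima are 6 and 7, so the inspector's maximin is 7; column maxima are 14 and 19, so the inspectee's minimax is 14. These differ, so the equilibrium is in mixed strategies.
Let the inspector play day 1 with probability p. The inspectee is indifferent when 6p + 14(1−p) = 19p + 7(1−p), giving p = 7/20.
Let the inspectee play day 1 with probability q. The inspector is indifferent when 6q + 19(1−q) = 14q + 7(1−q), giving q = 3/5.
The value is 6·(3/5) + (19)·(2/5) = 56/5.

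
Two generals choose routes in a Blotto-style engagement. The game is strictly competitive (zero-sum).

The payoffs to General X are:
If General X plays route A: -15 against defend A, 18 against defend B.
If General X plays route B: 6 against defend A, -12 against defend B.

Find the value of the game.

-24/17

Row minima are -15 and -12, so General X's maximin is -12; column maxima are 6 and 18, so General Y's minimax is 6. These differ, so the equilibrium is in mixed strategies.
Let General X play route A with probability p. General Y is indifferent when −15p + 6(1−p) = 18p − 12(1−p), giving p = 6/17.
Let General Y play defend A with probability q. General X is indifferent when −15q + 18(1−q) = 6q − 12(1−q), giving q = 10/17.
The value is -15·(10/17) + (18)·(7/17) = -24/17.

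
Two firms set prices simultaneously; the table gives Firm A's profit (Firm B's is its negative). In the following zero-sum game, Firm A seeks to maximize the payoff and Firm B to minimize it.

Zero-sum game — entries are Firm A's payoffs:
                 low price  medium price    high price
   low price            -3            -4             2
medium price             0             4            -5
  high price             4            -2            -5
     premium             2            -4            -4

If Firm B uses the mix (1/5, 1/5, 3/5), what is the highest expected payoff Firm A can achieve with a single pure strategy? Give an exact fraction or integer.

-1/5

low price: (-3)·(1/5) + (-4)·(1/5) + (2)·(3/5) = -1/5.
medium price: (0)·(1/5) + (4)·(1/5) + (-5)·(3/5) = -11/5.
high price: (4)·(1/5) + (-2)·(1/5) + (-5)·(3/5) = -13/5.
premium: (2)·(1/5) + (-4)·(1/5) + (-4)·(3/5) = -14/5.
The best pure response is low price with expected payoff -1/5.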